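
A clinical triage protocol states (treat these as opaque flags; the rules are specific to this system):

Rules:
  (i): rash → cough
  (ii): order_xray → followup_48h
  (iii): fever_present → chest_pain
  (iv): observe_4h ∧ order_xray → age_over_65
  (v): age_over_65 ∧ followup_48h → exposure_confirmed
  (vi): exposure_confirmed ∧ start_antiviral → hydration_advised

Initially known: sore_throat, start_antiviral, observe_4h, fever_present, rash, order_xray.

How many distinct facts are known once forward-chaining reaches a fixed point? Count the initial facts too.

12

Round 1: (i) [rash → cough]; (ii) [order_xray → followup_48h]; (iii) [fever_present → chest_pain]; (iv) [observe_4h ∧ order_xray → age_over_65]. New: cough, followup_48h, chest_pain, age_over_65.
Round 2: (v) [age_over_65 ∧ followup_48h → exposure_confirmed]. New: exposure_confirmed.
Round 3: (vi) [exposure_confirmed ∧ start_antiviral → hydration_advised]. New: hydration_advised.
Closure: {age_over_65, chest_pain, cough, exposure_confirmed, fever_present, followup_48h, hydration_advised, observe_4h, order_xray, rash, sore_throat, start_antiviral} — 12 facts.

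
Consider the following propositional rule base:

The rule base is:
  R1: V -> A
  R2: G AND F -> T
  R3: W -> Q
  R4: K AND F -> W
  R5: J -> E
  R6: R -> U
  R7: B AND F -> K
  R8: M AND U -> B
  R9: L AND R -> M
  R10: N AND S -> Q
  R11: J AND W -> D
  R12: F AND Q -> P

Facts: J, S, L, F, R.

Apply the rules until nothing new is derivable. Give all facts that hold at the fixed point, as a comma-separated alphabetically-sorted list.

B, D, E, F, J, K, L, M, P, Q, R, S, U, W

Round 1: R5 [J -> E]; R6 [R -> U]; R9 [L AND R -> M]. New: E, U, M.
Round 2: R8 [M AND U -> B]. New: B.
Round 3: R7 [B AND F -> K]. New: K.
Round 4: R4 [K AND F -> W]. New: W.
Round 5: R3 [W -> Q]; R11 [J AND W -> D]. New: Q, D.
Round 6: R12 [F AND Q -> P]. New: P.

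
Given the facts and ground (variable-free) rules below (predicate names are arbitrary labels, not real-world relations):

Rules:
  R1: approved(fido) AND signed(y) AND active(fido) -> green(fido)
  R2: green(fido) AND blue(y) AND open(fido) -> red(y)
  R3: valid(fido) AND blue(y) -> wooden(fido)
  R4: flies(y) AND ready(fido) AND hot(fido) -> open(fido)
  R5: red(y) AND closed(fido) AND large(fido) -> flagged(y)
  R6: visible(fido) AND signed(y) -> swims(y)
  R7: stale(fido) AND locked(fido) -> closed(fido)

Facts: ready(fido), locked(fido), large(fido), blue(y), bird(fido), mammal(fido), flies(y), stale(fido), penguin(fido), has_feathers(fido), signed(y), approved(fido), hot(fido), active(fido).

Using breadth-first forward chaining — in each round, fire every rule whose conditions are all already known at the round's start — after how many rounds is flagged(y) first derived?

3

Round 1 fires R1, R4, R7, giving green(fido), open(fido), closed(fido).
Round 2 fires R2, giving red(y).
Round 3 fires R5, giving flagged(y).
flagged(y) first appears in round 3.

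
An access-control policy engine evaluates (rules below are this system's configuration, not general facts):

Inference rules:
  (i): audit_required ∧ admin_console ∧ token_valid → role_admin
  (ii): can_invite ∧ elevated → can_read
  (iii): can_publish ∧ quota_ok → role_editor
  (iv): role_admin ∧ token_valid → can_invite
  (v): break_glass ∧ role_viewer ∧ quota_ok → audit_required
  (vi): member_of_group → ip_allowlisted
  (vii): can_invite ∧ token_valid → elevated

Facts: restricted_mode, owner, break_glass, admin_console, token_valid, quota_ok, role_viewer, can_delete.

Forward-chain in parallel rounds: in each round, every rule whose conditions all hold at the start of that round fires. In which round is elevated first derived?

4

Round 1: (v) [break_glass ∧ role_viewer ∧ quota_ok → audit_required]. Adds audit_required.
Round 2: (i) [audit_required ∧ admin_console ∧ token_valid → role_admin]. Adds role_admin.
Round 3: (iv) [role_admin ∧ token_valid → can_invite]. Adds can_invite.
Round 4: (vii) [can_invite ∧ token_valid → elevated]. Adds elevated.
elevated first appears in round 4.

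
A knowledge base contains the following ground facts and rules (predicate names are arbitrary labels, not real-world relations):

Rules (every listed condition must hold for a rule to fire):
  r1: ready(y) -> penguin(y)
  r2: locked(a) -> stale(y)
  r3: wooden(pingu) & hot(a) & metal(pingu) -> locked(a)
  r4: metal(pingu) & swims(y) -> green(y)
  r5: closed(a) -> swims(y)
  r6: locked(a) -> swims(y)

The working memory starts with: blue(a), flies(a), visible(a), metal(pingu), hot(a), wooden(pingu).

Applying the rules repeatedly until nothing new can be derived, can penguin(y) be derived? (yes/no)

Round 1: r3 [wooden(pingu) & hot(a) & metal(pingu) -> locked(a)]. Adds locked(a).
Round 2: r2 [locked(a) -> stale(y)]; r6 [locked(a) -> swims(y)]. Adds stale(y), swims(y).
Round 3: r4 [metal(pingu) & swims(y) -> green(y)]. Adds green(y).
Fixed point reached. penguin(y) is concluded only by r1; r1 needs ready(y) (never derived).

no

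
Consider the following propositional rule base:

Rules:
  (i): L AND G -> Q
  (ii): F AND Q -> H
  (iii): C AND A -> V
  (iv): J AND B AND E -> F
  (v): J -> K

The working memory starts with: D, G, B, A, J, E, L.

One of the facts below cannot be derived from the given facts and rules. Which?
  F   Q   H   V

Round 1 — (i), (iv), (v), derive Q, F, K.
Round 2 — (ii), derive H.
Derived: Q (round 1), H (round 2), F (round 1). V never appears in any round.

V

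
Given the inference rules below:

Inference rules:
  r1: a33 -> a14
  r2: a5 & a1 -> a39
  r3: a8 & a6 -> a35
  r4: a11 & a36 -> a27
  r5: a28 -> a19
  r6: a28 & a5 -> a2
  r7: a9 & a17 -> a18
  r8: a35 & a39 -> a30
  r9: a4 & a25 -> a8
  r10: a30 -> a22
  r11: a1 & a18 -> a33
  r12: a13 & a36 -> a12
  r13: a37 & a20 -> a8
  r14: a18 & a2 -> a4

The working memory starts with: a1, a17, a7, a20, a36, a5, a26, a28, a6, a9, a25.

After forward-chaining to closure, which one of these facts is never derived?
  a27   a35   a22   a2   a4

[1] r2 [a5 & a1 -> a39]; r5 [a28 -> a19]; r6 [a28 & a5 -> a2]; r7 [a9 & a17 -> a18]. ⇒ new: a39, a19, a2, a18.
[2] r11 [a1 & a18 -> a33]; r14 [a18 & a2 -> a4]. ⇒ new: a33, a4.
[3] r1 [a33 -> a14]; r9 [a4 & a25 -> a8]. ⇒ new: a14, a8.
[4] r3 [a8 & a6 -> a35]. ⇒ new: a35.
[5] r8 [a35 & a39 -> a30]. ⇒ new: a30.
[6] r10 [a30 -> a22]. ⇒ new: a22.
Derived: a2 (round 1), a22 (round 6), a4 (round 2), a35 (round 4). a27 never appears in any round.

a27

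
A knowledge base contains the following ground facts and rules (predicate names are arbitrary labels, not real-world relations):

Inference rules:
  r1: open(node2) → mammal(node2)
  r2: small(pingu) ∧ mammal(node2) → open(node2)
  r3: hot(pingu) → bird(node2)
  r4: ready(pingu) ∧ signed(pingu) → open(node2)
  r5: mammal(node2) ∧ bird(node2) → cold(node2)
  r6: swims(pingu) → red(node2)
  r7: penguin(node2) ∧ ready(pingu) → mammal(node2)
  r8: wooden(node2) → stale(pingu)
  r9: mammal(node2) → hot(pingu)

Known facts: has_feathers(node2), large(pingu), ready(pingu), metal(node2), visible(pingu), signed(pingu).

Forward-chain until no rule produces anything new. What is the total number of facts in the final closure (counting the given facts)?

11

[1] r4 [ready(pingu) ∧ signed(pingu) → open(node2)]. ⇒ new: open(node2).
[2] r1 [open(node2) → mammal(node2)]. ⇒ new: mammal(node2).
[3] r9 [mammal(node2) → hot(pingu)]. ⇒ new: hot(pingu).
[4] r3 [hot(pingu) → bird(node2)]. ⇒ new: bird(node2).
[5] r5 [mammal(node2) ∧ bird(node2) → cold(node2)]. ⇒ new: cold(node2).
Closure: {bird(node2), cold(node2), has_feathers(node2), hot(pingu), large(pingu), mammal(node2), metal(node2), open(node2), ready(pingu), signed(pingu), visible(pingu)} — 11 facts.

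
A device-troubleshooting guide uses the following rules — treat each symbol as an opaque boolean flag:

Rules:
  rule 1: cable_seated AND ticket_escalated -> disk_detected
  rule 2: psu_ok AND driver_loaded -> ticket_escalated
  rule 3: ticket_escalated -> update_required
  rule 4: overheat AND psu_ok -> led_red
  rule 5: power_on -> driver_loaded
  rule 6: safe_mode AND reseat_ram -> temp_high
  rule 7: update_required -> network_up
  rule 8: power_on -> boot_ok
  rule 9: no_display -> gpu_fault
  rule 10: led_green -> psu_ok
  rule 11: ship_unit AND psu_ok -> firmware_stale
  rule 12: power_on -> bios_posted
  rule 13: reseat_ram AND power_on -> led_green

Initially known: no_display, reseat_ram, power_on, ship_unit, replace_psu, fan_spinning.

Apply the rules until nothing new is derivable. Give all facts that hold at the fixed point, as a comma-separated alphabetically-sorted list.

[1] rule 5 [power_on -> driver_loaded]; rule 8 [power_on -> boot_ok]; rule 9 [no_display -> gpu_fault]; rule 12 [power_on -> bios_posted]; rule 13 [reseat_ram AND power_on -> led_green]. ⇒ new: driver_loaded, boot_ok, gpu_fault, bios_posted, led_green.
[2] rule 10 [led_green -> psu_ok]. ⇒ new: psu_ok.
[3] rule 2 [psu_ok AND driver_loaded -> ticket_escalated]; rule 11 [ship_unit AND psu_ok -> firmware_stale]. ⇒ new: ticket_escalated, firmware_stale.
[4] rule 3 [ticket_escalated -> update_required]. ⇒ new: update_required.
[5] rule 7 [update_required -> network_up]. ⇒ new: network_up.

bios_posted, boot_ok, driver_loaded, fan_spinning, firmware_stale, gpu_fault, led_green, network_up, no_display, power_on, psu_ok, replace_psu, reseat_ram, ship_unit, ticket_escalated, update_required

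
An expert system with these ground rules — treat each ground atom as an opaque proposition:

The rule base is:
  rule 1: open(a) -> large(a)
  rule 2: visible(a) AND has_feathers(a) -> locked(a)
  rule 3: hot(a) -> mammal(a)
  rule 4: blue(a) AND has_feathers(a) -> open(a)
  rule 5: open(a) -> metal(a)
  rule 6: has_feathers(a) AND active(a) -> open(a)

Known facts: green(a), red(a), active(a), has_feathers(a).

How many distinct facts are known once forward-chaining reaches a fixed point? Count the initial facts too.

Round 1: rule 6 [has_feathers(a) AND active(a) -> open(a)]. Adds open(a).
Round 2: rule 1 [open(a) -> large(a)]; rule 5 [open(a) -> metal(a)]. Adds large(a), metal(a).
Closure: {active(a), green(a), has_feathers(a), large(a), metal(a), open(a), red(a)} — 7 facts.

7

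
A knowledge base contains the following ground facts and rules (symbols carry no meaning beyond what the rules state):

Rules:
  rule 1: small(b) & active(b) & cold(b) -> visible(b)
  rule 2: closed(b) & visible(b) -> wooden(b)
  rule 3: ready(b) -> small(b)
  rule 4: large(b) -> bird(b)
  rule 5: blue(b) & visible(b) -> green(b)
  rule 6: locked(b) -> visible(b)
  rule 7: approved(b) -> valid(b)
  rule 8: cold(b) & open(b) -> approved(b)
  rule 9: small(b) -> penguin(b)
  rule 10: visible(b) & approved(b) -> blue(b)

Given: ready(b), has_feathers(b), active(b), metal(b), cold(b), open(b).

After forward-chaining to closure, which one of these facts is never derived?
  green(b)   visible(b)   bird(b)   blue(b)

Round 1: rule 3 [ready(b) -> small(b)]; rule 8 [cold(b) & open(b) -> approved(b)]. New: small(b), approved(b).
Round 2: rule 1 [small(b) & active(b) & cold(b) -> visible(b)]; rule 7 [approved(b) -> valid(b)]; rule 9 [small(b) -> penguin(b)]. New: visible(b), valid(b), penguin(b).
Round 3: rule 10 [visible(b) & approved(b) -> blue(b)]. New: blue(b).
Round 4: rule 5 [blue(b) & visible(b) -> green(b)]. New: green(b).
Derived: visible(b) (round 2), blue(b) (round 3), green(b) (round 4). bird(b) never appears in any round.

bird(b)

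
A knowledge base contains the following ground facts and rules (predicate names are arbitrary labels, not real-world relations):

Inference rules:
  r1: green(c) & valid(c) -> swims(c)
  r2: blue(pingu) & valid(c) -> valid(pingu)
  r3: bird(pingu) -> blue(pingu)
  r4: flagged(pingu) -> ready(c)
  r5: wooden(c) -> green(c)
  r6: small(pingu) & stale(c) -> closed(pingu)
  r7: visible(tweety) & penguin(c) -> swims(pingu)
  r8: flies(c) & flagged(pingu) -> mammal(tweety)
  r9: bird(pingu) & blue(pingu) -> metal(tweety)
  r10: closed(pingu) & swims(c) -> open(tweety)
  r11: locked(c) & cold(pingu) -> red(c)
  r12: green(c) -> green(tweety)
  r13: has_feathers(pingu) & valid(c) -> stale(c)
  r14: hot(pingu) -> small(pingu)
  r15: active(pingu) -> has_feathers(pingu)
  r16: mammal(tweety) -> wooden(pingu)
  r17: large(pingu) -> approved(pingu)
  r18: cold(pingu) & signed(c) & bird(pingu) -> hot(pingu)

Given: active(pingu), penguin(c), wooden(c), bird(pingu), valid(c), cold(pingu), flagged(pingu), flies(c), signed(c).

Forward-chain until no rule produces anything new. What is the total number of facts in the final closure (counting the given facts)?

24

Round 1: r3 [bird(pingu) -> blue(pingu)]; r4 [flagged(pingu) -> ready(c)]; r5 [wooden(c) -> green(c)]; r8 [flies(c) & flagged(pingu) -> mammal(tweety)]; r15 [active(pingu) -> has_feathers(pingu)]; r18 [cold(pingu) & signed(c) & bird(pingu) -> hot(pingu)]. New: blue(pingu), ready(c), green(c), mammal(tweety), has_feathers(pingu), hot(pingu).
Round 2: r1 [green(c) & valid(c) -> swims(c)]; r2 [blue(pingu) & valid(c) -> valid(pingu)]; r9 [bird(pingu) & blue(pingu) -> metal(tweety)]; r12 [green(c) -> green(tweety)]; r13 [has_feathers(pingu) & valid(c) -> stale(c)]; r14 [hot(pingu) -> small(pingu)]; r16 [mammal(tweety) -> wooden(pingu)]. New: swims(c), valid(pingu), metal(tweety), green(tweety), stale(c), small(pingu), wooden(pingu).
Round 3: r6 [small(pingu) & stale(c) -> closed(pingu)]. New: closed(pingu).
Round 4: r10 [closed(pingu) & swims(c) -> open(tweety)]. New: open(tweety).
Closure: {active(pingu), bird(pingu), blue(pingu), closed(pingu), cold(pingu), flagged(pingu), flies(c), green(c), green(tweety), has_feathers(pingu), hot(pingu), mammal(tweety), metal(tweety), open(tweety), penguin(c), ready(c), signed(c), small(pingu), stale(c), swims(c), valid(c), valid(pingu), wooden(c), wooden(pingu)} — 24 facts.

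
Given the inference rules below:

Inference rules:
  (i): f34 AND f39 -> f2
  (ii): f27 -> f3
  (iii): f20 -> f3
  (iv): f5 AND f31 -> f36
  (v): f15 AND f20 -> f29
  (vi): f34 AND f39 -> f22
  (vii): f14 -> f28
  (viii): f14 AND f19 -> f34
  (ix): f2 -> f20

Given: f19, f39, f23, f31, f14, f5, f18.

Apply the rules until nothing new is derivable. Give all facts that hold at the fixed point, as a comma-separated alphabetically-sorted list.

f14, f18, f19, f2, f20, f22, f23, f28, f3, f31, f34, f36, f39, f5

Round 1: (iv) [f5 AND f31 -> f36]; (vii) [f14 -> f28]; (viii) [f14 AND f19 -> f34]. Adds f36, f28, f34.
Round 2: (i) [f34 AND f39 -> f2]; (vi) [f34 AND f39 -> f22]. Adds f2, f22.
Round 3: (ix) [f2 -> f20]. Adds f20.
Round 4: (iii) [f20 -> f3]. Adds f3.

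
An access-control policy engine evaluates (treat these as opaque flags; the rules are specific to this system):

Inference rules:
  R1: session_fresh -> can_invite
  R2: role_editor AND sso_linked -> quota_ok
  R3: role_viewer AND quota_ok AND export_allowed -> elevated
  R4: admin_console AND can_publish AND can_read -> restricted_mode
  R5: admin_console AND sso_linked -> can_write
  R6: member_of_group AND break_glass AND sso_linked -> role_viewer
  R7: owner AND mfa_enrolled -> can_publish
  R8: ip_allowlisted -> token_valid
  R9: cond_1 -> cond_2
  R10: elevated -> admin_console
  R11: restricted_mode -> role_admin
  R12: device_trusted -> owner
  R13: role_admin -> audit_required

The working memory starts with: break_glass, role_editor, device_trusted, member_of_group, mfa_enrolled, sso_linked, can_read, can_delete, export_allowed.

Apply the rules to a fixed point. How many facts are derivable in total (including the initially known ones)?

Round 1 fires R2, R6, R12, giving quota_ok, role_viewer, owner.
Round 2 fires R3, R7, giving elevated, can_publish.
Round 3 fires R10, giving admin_console.
Round 4 fires R4, R5, giving restricted_mode, can_write.
Round 5 fires R11, giving role_admin.
Round 6 fires R13, giving audit_required.
Closure: {admin_console, audit_required, break_glass, can_delete, can_publish, can_read, can_write, device_trusted, elevated, export_allowed, member_of_group, mfa_enrolled, owner, quota_ok, restricted_mode, role_admin, role_editor, role_viewer, sso_linked} — 19 facts.

19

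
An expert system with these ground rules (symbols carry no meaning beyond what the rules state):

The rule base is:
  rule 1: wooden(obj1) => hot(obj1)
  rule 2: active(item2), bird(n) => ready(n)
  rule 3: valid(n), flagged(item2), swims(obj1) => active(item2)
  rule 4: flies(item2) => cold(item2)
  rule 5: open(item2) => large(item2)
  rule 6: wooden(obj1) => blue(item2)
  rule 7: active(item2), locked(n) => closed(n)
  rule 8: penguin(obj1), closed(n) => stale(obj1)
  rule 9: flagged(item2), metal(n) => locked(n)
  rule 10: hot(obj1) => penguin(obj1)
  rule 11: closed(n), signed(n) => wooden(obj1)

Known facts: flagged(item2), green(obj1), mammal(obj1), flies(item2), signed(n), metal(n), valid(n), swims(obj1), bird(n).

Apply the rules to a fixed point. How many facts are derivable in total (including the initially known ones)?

Round 1: rule 3 [valid(n), flagged(item2), swims(obj1) => active(item2)]; rule 4 [flies(item2) => cold(item2)]; rule 9 [flagged(item2), metal(n) => locked(n)]. New: active(item2), cold(item2), locked(n).
Round 2: rule 2 [active(item2), bird(n) => ready(n)]; rule 7 [active(item2), locked(n) => closed(n)]. New: ready(n), closed(n).
Round 3: rule 11 [closed(n), signed(n) => wooden(obj1)]. New: wooden(obj1).
Round 4: rule 1 [wooden(obj1) => hot(obj1)]; rule 6 [wooden(obj1) => blue(item2)]. New: hot(obj1), blue(item2).
Round 5: rule 10 [hot(obj1) => penguin(obj1)]. New: penguin(obj1).
Round 6: rule 8 [penguin(obj1), closed(n) => stale(obj1)]. New: stale(obj1).
Closure: {active(item2), bird(n), blue(item2), closed(n), cold(item2), flagged(item2), flies(item2), green(obj1), hot(obj1), locked(n), mammal(obj1), metal(n), penguin(obj1), ready(n), signed(n), stale(obj1), swims(obj1), valid(n), wooden(obj1)} — 19 facts.

19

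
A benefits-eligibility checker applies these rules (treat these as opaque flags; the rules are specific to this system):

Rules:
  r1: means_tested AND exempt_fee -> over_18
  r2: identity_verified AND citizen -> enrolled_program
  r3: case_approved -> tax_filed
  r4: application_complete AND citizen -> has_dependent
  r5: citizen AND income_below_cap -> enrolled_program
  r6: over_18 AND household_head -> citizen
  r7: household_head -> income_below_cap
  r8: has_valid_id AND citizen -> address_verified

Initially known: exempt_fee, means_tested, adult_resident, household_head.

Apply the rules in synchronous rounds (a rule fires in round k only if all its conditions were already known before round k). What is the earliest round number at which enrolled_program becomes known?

3

Round 1 fires r1, r7, giving over_18, income_below_cap.
Round 2 fires r6, giving citizen.
Round 3 fires r5, giving enrolled_program.
enrolled_program first appears in round 3.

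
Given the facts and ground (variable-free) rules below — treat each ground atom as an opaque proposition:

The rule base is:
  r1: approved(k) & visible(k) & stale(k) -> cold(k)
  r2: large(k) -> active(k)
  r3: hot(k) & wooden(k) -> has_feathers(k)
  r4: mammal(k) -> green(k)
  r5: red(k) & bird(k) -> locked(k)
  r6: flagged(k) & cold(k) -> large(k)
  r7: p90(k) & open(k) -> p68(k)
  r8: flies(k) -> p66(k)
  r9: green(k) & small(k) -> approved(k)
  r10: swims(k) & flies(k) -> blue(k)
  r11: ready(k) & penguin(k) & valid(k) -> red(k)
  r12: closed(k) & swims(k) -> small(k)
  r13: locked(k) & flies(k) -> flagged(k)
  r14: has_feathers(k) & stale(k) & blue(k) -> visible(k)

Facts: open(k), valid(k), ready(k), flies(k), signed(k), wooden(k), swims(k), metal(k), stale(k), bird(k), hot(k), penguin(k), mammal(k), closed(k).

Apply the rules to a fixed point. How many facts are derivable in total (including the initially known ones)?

27

Round 1 — r3, r4, r8, r10, r11, r12, derive has_feathers(k), green(k), p66(k), blue(k), red(k), small(k).
Round 2 — r5, r9, r14, derive locked(k), approved(k), visible(k).
Round 3 — r1, r13, derive cold(k), flagged(k).
Round 4 — r6, derive large(k).
Round 5 — r2, derive active(k).
Closure: {active(k), approved(k), bird(k), blue(k), closed(k), cold(k), flagged(k), flies(k), green(k), has_feathers(k), hot(k), large(k), locked(k), mammal(k), metal(k), open(k), p66(k), penguin(k), ready(k), red(k), signed(k), small(k), stale(k), swims(k), valid(k), visible(k), wooden(k)} — 27 facts.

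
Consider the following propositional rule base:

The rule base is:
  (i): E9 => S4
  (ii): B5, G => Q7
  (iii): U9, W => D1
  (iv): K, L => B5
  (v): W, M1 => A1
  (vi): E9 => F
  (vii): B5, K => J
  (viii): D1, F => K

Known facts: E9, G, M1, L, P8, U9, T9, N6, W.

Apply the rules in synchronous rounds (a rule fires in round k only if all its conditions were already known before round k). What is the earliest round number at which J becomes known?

Round 1 — (i), (iii), (v), (vi), derive S4, D1, A1, F.
Round 2 — (viii), derive K.
Round 3 — (iv), derive B5.
Round 4 — (ii), (vii), derive Q7, J.
J first appears in round 4.

4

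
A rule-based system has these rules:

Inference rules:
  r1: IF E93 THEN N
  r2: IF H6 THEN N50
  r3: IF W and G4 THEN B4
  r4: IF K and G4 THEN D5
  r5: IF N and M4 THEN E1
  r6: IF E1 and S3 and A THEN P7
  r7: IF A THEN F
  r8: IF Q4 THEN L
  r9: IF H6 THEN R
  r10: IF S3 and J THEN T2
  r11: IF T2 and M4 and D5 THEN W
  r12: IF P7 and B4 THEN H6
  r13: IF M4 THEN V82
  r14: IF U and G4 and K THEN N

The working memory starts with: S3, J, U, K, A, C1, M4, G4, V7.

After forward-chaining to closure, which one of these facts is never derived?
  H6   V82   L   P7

Round 1 fires r4, r7, r10, r13, r14, giving D5, F, T2, V82, N.
Round 2 fires r5, r11, giving E1, W.
Round 3 fires r3, r6, giving B4, P7.
Round 4 fires r12, giving H6.
Round 5 fires r2, r9, giving N50, R.
Derived: P7 (round 3), H6 (round 4), V82 (round 1). L never appears in any round.

L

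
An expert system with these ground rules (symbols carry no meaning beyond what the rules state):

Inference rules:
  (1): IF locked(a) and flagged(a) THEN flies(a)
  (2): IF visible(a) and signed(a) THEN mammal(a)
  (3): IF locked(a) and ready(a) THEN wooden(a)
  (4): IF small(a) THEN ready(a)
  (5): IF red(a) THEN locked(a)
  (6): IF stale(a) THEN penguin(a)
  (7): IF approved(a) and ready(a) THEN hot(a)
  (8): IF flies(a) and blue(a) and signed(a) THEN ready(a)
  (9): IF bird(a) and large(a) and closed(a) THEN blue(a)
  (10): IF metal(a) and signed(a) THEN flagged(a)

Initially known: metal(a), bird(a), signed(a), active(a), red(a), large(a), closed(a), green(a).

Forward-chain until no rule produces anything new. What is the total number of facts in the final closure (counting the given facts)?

Round 1 fires (5), (9), (10), giving locked(a), blue(a), flagged(a).
Round 2 fires (1), giving flies(a).
Round 3 fires (8), giving ready(a).
Round 4 fires (3), giving wooden(a).
Closure: {active(a), bird(a), blue(a), closed(a), flagged(a), flies(a), green(a), large(a), locked(a), metal(a), ready(a), red(a), signed(a), wooden(a)} — 14 facts.

14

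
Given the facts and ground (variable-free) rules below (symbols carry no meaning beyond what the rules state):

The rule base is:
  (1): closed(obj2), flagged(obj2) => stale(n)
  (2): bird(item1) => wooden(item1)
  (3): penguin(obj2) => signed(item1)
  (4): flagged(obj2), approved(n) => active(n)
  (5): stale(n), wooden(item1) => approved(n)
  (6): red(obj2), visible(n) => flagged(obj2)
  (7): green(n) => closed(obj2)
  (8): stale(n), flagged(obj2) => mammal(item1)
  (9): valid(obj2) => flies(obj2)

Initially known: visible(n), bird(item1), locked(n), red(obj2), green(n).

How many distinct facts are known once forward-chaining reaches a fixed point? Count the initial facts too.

Round 1: (2) [bird(item1) => wooden(item1)]; (6) [red(obj2), visible(n) => flagged(obj2)]; (7) [green(n) => closed(obj2)]. New: wooden(item1), flagged(obj2), closed(obj2).
Round 2: (1) [closed(obj2), flagged(obj2) => stale(n)]. New: stale(n).
Round 3: (5) [stale(n), wooden(item1) => approved(n)]; (8) [stale(n), flagged(obj2) => mammal(item1)]. New: approved(n), mammal(item1).
Round 4: (4) [flagged(obj2), approved(n) => active(n)]. New: active(n).
Closure: {active(n), approved(n), bird(item1), closed(obj2), flagged(obj2), green(n), locked(n), mammal(item1), red(obj2), stale(n), visible(n), wooden(item1)} — 12 facts.

12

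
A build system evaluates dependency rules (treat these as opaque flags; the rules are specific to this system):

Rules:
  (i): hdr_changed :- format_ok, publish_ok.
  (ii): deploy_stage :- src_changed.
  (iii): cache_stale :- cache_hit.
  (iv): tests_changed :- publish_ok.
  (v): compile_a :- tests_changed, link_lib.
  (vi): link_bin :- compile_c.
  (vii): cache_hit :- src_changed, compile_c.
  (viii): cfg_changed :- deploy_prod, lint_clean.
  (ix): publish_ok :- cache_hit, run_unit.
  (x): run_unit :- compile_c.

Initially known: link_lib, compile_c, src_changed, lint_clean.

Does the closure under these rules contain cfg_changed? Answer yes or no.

no

Round 1 — (ii), (vi), (vii), (x), derive deploy_stage, link_bin, cache_hit, run_unit.
Round 2 — (iii), (ix), derive cache_stale, publish_ok.
Round 3 — (iv), derive tests_changed.
Round 4 — (v), derive compile_a.
Fixed point reached. cfg_changed is concluded only by (viii); (viii) needs deploy_prod (never derived).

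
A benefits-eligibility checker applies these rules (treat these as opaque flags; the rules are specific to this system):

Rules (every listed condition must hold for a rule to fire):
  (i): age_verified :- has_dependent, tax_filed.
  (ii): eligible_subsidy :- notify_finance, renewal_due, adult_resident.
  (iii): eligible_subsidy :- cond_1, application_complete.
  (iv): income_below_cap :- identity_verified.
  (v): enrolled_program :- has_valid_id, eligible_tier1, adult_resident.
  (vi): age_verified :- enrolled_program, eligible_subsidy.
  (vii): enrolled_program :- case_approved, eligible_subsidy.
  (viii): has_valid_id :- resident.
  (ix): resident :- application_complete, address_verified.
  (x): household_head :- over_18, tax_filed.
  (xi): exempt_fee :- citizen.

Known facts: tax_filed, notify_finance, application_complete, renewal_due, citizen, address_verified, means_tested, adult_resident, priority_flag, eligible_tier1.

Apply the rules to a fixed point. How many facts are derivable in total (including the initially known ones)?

Round 1 — (ii), (ix), (xi), derive eligible_subsidy, resident, exempt_fee.
Round 2 — (viii), derive has_valid_id.
Round 3 — (v), derive enrolled_program.
Round 4 — (vi), derive age_verified.
Closure: {address_verified, adult_resident, age_verified, application_complete, citizen, eligible_subsidy, eligible_tier1, enrolled_program, exempt_fee, has_valid_id, means_tested, notify_finance, priority_flag, renewal_due, resident, tax_filed} — 16 facts.

16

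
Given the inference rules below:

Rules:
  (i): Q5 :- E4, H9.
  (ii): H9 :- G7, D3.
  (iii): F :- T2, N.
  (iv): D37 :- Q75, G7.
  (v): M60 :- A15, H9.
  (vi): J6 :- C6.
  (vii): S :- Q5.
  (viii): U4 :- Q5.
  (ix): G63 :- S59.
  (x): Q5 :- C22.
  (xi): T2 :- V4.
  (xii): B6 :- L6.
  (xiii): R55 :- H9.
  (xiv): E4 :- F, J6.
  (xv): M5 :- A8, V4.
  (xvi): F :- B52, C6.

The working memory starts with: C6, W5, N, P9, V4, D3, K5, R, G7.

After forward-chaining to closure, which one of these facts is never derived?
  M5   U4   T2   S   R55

Round 1: (ii) [H9 :- G7, D3.]; (vi) [J6 :- C6.]; (xi) [T2 :- V4.]. Adds H9, J6, T2.
Round 2: (iii) [F :- T2, N.]; (xiii) [R55 :- H9.]. Adds F, R55.
Round 3: (xiv) [E4 :- F, J6.]. Adds E4.
Round 4: (i) [Q5 :- E4, H9.]. Adds Q5.
Round 5: (vii) [S :- Q5.]; (viii) [U4 :- Q5.]. Adds S, U4.
Derived: R55 (round 2), T2 (round 1), S (round 5), U4 (round 5). M5 never appears in any round.

M5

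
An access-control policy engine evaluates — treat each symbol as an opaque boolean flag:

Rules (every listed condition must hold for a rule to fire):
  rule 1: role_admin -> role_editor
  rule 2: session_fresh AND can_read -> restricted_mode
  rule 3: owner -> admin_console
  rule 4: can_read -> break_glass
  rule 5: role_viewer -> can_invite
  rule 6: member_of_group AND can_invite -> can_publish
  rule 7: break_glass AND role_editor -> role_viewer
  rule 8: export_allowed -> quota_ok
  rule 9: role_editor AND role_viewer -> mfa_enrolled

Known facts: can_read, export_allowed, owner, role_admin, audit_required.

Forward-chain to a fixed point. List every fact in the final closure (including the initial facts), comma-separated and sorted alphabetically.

[1] rule 1 [role_admin -> role_editor]; rule 3 [owner -> admin_console]; rule 4 [can_read -> break_glass]; rule 8 [export_allowed -> quota_ok]. ⇒ new: role_editor, admin_console, break_glass, quota_ok.
[2] rule 7 [break_glass AND role_editor -> role_viewer]. ⇒ new: role_viewer.
[3] rule 5 [role_viewer -> can_invite]; rule 9 [role_editor AND role_viewer -> mfa_enrolled]. ⇒ new: can_invite, mfa_enrolled.

admin_console, audit_required, break_glass, can_invite, can_read, export_allowed, mfa_enrolled, owner, quota_ok, role_admin, role_editor, role_viewer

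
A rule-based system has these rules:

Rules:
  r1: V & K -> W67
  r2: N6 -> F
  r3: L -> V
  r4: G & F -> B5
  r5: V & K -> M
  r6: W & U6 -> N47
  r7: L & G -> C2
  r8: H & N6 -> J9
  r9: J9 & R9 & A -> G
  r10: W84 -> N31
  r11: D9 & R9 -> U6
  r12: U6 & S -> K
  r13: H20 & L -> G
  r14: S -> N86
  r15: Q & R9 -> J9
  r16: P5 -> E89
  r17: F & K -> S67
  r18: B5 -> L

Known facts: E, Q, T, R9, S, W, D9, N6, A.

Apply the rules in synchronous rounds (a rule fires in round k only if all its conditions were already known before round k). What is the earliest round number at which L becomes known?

Round 1 fires r2, r11, r14, r15, giving F, U6, N86, J9.
Round 2 fires r6, r9, r12, giving N47, G, K.
Round 3 fires r4, r17, giving B5, S67.
Round 4 fires r18, giving L.
L first appears in round 4.

4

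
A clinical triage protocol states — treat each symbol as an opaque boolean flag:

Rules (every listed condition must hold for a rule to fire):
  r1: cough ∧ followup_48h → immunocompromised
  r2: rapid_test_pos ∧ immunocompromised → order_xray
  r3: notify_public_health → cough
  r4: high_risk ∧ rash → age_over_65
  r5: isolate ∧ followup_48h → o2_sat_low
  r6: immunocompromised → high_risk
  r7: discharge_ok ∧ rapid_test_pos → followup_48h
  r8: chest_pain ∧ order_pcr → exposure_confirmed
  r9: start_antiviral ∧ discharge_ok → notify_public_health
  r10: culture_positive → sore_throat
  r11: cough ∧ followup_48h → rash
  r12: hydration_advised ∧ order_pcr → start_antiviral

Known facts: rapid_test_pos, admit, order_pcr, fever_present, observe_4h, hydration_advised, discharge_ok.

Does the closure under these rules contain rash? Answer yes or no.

Round 1: r7 [discharge_ok ∧ rapid_test_pos → followup_48h]; r12 [hydration_advised ∧ order_pcr → start_antiviral]. Adds followup_48h, start_antiviral.
Round 2: r9 [start_antiviral ∧ discharge_ok → notify_public_health]. Adds notify_public_health.
Round 3: r3 [notify_public_health → cough]. Adds cough.
Round 4: r1 [cough ∧ followup_48h → immunocompromised]; r11 [cough ∧ followup_48h → rash]. Adds immunocompromised, rash.
Round 5: r2 [rapid_test_pos ∧ immunocompromised → order_xray]; r6 [immunocompromised → high_risk]. Adds order_xray, high_risk.
Round 6: r4 [high_risk ∧ rash → age_over_65]. Adds age_over_65.
rash appears in round 4, so it is derivable.

yes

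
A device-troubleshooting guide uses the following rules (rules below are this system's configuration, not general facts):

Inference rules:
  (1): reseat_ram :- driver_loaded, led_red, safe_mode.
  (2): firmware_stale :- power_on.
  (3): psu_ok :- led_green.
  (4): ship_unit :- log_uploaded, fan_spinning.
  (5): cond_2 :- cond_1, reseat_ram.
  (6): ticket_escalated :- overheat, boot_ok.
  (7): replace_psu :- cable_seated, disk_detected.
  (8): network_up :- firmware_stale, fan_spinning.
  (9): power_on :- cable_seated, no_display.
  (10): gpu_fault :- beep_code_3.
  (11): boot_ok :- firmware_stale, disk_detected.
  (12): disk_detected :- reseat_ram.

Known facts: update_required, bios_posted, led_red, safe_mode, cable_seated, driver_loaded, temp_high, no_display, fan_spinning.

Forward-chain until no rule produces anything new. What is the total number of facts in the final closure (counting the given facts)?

16

Round 1 fires (1), (9), giving reseat_ram, power_on.
Round 2 fires (2), (12), giving firmware_stale, disk_detected.
Round 3 fires (7), (8), (11), giving replace_psu, network_up, boot_ok.
Closure: {bios_posted, boot_ok, cable_seated, disk_detected, driver_loaded, fan_spinning, firmware_stale, led_red, network_up, no_display, power_on, replace_psu, reseat_ram, safe_mode, temp_high, update_required} — 16 facts.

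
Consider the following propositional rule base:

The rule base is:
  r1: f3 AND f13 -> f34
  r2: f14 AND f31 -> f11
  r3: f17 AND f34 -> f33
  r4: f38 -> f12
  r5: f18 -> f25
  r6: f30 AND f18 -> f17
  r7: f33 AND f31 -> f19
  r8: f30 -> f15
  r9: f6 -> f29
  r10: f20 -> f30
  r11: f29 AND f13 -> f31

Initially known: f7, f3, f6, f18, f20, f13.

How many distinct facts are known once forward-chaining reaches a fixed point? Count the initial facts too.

15

Round 1: r1 [f3 AND f13 -> f34]; r5 [f18 -> f25]; r9 [f6 -> f29]; r10 [f20 -> f30]. New: f34, f25, f29, f30.
Round 2: r6 [f30 AND f18 -> f17]; r8 [f30 -> f15]; r11 [f29 AND f13 -> f31]. New: f17, f15, f31.
Round 3: r3 [f17 AND f34 -> f33]. New: f33.
Round 4: r7 [f33 AND f31 -> f19]. New: f19.
Closure: {f13, f15, f17, f18, f19, f20, f25, f29, f3, f30, f31, f33, f34, f6, f7} — 15 facts.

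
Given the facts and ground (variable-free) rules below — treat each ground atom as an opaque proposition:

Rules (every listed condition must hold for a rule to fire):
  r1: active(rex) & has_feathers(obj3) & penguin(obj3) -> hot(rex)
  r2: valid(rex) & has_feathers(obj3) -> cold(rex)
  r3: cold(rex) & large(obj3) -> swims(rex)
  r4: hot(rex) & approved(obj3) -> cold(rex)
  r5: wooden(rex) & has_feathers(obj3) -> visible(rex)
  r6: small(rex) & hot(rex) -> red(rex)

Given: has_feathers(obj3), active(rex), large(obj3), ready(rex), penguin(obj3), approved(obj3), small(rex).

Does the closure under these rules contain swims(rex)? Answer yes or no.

yes

Round 1: r1 [active(rex) & has_feathers(obj3) & penguin(obj3) -> hot(rex)]. Adds hot(rex).
Round 2: r4 [hot(rex) & approved(obj3) -> cold(rex)]; r6 [small(rex) & hot(rex) -> red(rex)]. Adds cold(rex), red(rex).
Round 3: r3 [cold(rex) & large(obj3) -> swims(rex)]. Adds swims(rex).
swims(rex) appears in round 3, so it is derivable.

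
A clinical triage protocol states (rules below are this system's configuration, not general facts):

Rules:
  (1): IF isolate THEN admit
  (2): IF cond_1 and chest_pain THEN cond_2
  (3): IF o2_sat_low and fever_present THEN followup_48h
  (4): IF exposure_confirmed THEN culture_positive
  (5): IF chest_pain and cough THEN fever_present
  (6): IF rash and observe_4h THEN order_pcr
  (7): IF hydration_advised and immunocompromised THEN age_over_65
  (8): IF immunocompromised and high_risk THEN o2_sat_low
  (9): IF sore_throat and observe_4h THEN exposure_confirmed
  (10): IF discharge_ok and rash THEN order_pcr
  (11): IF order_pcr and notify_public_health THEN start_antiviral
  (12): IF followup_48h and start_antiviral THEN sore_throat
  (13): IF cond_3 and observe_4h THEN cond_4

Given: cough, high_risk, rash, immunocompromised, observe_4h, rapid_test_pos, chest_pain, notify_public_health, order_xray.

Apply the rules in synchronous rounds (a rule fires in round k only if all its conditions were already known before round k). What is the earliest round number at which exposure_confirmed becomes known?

4

[1] (5) [IF chest_pain and cough THEN fever_present]; (6) [IF rash and observe_4h THEN order_pcr]; (8) [IF immunocompromised and high_risk THEN o2_sat_low]. ⇒ new: fever_present, order_pcr, o2_sat_low.
[2] (3) [IF o2_sat_low and fever_present THEN followup_48h]; (11) [IF order_pcr and notify_public_health THEN start_antiviral]. ⇒ new: followup_48h, start_antiviral.
[3] (12) [IF followup_48h and start_antiviral THEN sore_throat]. ⇒ new: sore_throat.
[4] (9) [IF sore_throat and observe_4h THEN exposure_confirmed]. ⇒ new: exposure_confirmed.
exposure_confirmed first appears in round 4.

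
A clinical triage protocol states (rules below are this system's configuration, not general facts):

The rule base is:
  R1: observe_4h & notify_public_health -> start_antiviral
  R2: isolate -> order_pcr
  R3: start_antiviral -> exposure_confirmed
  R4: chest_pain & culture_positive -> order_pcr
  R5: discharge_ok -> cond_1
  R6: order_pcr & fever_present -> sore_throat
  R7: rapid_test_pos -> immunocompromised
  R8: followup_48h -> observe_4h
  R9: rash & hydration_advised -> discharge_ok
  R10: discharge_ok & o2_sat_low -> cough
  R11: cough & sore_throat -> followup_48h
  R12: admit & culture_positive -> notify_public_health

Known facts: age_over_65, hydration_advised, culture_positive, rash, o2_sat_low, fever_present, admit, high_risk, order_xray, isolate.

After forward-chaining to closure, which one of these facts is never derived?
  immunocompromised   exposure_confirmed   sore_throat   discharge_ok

immunocompromised

Round 1: R2 [isolate -> order_pcr]; R9 [rash & hydration_advised -> discharge_ok]; R12 [admit & culture_positive -> notify_public_health]. Adds order_pcr, discharge_ok, notify_public_health.
Round 2: R5 [discharge_ok -> cond_1]; R6 [order_pcr & fever_present -> sore_throat]; R10 [discharge_ok & o2_sat_low -> cough]. Adds cond_1, sore_throat, cough.
Round 3: R11 [cough & sore_throat -> followup_48h]. Adds followup_48h.
Round 4: R8 [followup_48h -> observe_4h]. Adds observe_4h.
Round 5: R1 [observe_4h & notify_public_health -> start_antiviral]. Adds start_antiviral.
Round 6: R3 [start_antiviral -> exposure_confirmed]. Adds exposure_confirmed.
Derived: discharge_ok (round 1), sore_throat (round 2), exposure_confirmed (round 6). immunocompromised never appears in any round.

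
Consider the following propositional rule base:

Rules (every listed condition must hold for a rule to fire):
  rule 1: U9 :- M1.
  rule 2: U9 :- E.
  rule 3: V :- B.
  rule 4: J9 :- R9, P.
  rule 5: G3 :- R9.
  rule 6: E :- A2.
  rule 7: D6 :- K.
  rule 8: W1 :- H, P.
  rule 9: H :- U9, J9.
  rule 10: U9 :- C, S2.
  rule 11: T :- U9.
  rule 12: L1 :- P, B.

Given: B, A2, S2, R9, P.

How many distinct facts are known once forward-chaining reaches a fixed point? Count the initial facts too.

Round 1 — rule 3, rule 4, rule 5, rule 6, rule 12, derive V, J9, G3, E, L1.
Round 2 — rule 2, derive U9.
Round 3 — rule 9, rule 11, derive H, T.
Round 4 — rule 8, derive W1.
Closure: {A2, B, E, G3, H, J9, L1, P, R9, S2, T, U9, V, W1} — 14 facts.

14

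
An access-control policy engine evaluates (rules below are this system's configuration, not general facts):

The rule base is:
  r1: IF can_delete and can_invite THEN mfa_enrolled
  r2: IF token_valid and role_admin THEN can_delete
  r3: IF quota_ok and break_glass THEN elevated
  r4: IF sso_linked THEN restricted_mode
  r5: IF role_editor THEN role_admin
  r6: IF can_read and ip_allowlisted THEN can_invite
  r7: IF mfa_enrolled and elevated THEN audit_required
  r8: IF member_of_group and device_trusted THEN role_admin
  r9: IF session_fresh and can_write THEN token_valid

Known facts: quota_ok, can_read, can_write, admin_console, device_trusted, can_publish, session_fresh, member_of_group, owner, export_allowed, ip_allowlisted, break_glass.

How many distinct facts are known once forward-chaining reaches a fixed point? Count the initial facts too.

Round 1 fires r3, r6, r8, r9, giving elevated, can_invite, role_admin, token_valid.
Round 2 fires r2, giving can_delete.
Round 3 fires r1, giving mfa_enrolled.
Round 4 fires r7, giving audit_required.
Closure: {admin_console, audit_required, break_glass, can_delete, can_invite, can_publish, can_read, can_write, device_trusted, elevated, export_allowed, ip_allowlisted, member_of_group, mfa_enrolled, owner, quota_ok, role_admin, session_fresh, token_valid} — 19 facts.

19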